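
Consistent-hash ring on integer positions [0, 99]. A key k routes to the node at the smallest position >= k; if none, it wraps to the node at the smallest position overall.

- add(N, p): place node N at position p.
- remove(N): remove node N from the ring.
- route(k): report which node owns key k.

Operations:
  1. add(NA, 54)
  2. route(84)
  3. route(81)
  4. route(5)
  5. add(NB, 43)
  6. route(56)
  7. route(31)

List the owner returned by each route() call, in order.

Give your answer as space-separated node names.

Answer: NA NA NA NB NB

Derivation:
Op 1: add NA@54 -> ring=[54:NA]
Op 2: route key 84: none >= 84, wrap to smallest pos 54 -> NA
Op 3: route key 81: none >= 81, wrap to smallest pos 54 -> NA
Op 4: route key 5: smallest pos >= 5 is 54 -> NA
Op 5: add NB@43 -> ring=[43:NB,54:NA]
Op 6: route key 56: none >= 56, wrap to smallest pos 43 -> NB
Op 7: route key 31: smallest pos >= 31 is 43 -> NB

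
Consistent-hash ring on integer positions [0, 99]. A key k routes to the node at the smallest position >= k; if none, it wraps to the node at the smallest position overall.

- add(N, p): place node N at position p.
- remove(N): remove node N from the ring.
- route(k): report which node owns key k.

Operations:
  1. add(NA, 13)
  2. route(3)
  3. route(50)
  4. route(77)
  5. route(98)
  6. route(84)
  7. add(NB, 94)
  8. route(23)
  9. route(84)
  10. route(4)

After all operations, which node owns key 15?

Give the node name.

Op 1: add NA@13 -> ring=[13:NA]
Op 2: route key 3: smallest pos >= 3 is 13 -> NA
Op 3: route key 50: none >= 50, wrap to smallest pos 13 -> NA
Op 4: route key 77: none >= 77, wrap to smallest pos 13 -> NA
Op 5: route key 98: none >= 98, wrap to smallest pos 13 -> NA
Op 6: route key 84: none >= 84, wrap to smallest pos 13 -> NA
Op 7: add NB@94 -> ring=[13:NA,94:NB]
Op 8: route key 23: smallest pos >= 23 is 94 -> NB
Op 9: route key 84: smallest pos >= 84 is 94 -> NB
Op 10: route key 4: smallest pos >= 4 is 13 -> NA
Final route key 15: smallest pos >= 15 is 94 -> NB

Answer: NB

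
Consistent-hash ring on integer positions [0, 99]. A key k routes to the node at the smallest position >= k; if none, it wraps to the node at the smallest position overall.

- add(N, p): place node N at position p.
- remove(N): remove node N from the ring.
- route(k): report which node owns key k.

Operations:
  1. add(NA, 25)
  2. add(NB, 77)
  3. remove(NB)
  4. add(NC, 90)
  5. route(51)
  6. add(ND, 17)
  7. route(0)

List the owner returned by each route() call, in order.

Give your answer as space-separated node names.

Answer: NC ND

Derivation:
Op 1: add NA@25 -> ring=[25:NA]
Op 2: add NB@77 -> ring=[25:NA,77:NB]
Op 3: remove NB -> ring=[25:NA]
Op 4: add NC@90 -> ring=[25:NA,90:NC]
Op 5: route key 51: smallest pos >= 51 is 90 -> NC
Op 6: add ND@17 -> ring=[17:ND,25:NA,90:NC]
Op 7: route key 0: smallest pos >= 0 is 17 -> ND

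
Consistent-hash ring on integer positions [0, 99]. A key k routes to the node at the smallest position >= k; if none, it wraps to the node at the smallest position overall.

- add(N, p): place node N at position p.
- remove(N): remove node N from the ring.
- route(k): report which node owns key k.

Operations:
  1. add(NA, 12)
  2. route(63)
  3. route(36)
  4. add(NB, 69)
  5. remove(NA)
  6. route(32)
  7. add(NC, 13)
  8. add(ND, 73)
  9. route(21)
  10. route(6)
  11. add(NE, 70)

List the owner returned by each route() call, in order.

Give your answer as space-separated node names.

Op 1: add NA@12 -> ring=[12:NA]
Op 2: route key 63: none >= 63, wrap to smallest pos 12 -> NA
Op 3: route key 36: none >= 36, wrap to smallest pos 12 -> NA
Op 4: add NB@69 -> ring=[12:NA,69:NB]
Op 5: remove NA -> ring=[69:NB]
Op 6: route key 32: smallest pos >= 32 is 69 -> NB
Op 7: add NC@13 -> ring=[13:NC,69:NB]
Op 8: add ND@73 -> ring=[13:NC,69:NB,73:ND]
Op 9: route key 21: smallest pos >= 21 is 69 -> NB
Op 10: route key 6: smallest pos >= 6 is 13 -> NC
Op 11: add NE@70 -> ring=[13:NC,69:NB,70:NE,73:ND]

Answer: NA NA NB NB NC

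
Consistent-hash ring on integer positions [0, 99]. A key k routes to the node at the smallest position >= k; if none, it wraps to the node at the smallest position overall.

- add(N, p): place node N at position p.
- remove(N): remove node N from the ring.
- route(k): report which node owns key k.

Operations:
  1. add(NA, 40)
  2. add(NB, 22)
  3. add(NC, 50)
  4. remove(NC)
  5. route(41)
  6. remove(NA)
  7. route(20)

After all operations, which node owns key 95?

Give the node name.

Answer: NB

Derivation:
Op 1: add NA@40 -> ring=[40:NA]
Op 2: add NB@22 -> ring=[22:NB,40:NA]
Op 3: add NC@50 -> ring=[22:NB,40:NA,50:NC]
Op 4: remove NC -> ring=[22:NB,40:NA]
Op 5: route key 41: none >= 41, wrap to smallest pos 22 -> NB
Op 6: remove NA -> ring=[22:NB]
Op 7: route key 20: smallest pos >= 20 is 22 -> NB
Final route key 95: none >= 95, wrap to smallest pos 22 -> NB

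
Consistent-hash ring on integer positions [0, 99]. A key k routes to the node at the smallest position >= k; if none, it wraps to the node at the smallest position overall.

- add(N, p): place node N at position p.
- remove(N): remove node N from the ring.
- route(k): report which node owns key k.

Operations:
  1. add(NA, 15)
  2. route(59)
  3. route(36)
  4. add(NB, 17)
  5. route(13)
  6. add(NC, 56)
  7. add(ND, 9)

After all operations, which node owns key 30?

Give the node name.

Op 1: add NA@15 -> ring=[15:NA]
Op 2: route key 59: none >= 59, wrap to smallest pos 15 -> NA
Op 3: route key 36: none >= 36, wrap to smallest pos 15 -> NA
Op 4: add NB@17 -> ring=[15:NA,17:NB]
Op 5: route key 13: smallest pos >= 13 is 15 -> NA
Op 6: add NC@56 -> ring=[15:NA,17:NB,56:NC]
Op 7: add ND@9 -> ring=[9:ND,15:NA,17:NB,56:NC]
Final route key 30: smallest pos >= 30 is 56 -> NC

Answer: NC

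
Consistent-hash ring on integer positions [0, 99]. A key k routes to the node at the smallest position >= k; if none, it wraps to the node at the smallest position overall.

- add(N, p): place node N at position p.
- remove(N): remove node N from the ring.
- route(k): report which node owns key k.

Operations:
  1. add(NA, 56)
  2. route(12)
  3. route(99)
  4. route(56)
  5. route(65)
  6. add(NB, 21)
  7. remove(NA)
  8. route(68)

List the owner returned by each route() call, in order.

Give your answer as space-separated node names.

Answer: NA NA NA NA NB

Derivation:
Op 1: add NA@56 -> ring=[56:NA]
Op 2: route key 12: smallest pos >= 12 is 56 -> NA
Op 3: route key 99: none >= 99, wrap to smallest pos 56 -> NA
Op 4: route key 56: smallest pos >= 56 is 56 -> NA
Op 5: route key 65: none >= 65, wrap to smallest pos 56 -> NA
Op 6: add NB@21 -> ring=[21:NB,56:NA]
Op 7: remove NA -> ring=[21:NB]
Op 8: route key 68: none >= 68, wrap to smallest pos 21 -> NB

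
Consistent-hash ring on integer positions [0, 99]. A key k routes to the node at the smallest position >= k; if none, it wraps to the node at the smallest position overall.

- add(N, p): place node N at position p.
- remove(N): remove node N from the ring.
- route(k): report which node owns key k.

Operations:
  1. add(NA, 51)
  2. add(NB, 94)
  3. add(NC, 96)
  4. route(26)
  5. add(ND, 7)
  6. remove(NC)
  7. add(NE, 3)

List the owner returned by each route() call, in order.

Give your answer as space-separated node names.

Answer: NA

Derivation:
Op 1: add NA@51 -> ring=[51:NA]
Op 2: add NB@94 -> ring=[51:NA,94:NB]
Op 3: add NC@96 -> ring=[51:NA,94:NB,96:NC]
Op 4: route key 26: smallest pos >= 26 is 51 -> NA
Op 5: add ND@7 -> ring=[7:ND,51:NA,94:NB,96:NC]
Op 6: remove NC -> ring=[7:ND,51:NA,94:NB]
Op 7: add NE@3 -> ring=[3:NE,7:ND,51:NA,94:NB]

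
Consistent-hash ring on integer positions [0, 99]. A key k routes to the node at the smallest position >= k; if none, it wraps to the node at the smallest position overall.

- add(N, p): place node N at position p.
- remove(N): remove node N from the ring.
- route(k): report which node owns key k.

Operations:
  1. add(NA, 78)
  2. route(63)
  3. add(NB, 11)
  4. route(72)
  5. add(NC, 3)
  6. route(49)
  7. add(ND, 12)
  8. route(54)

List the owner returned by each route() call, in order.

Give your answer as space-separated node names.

Answer: NA NA NA NA

Derivation:
Op 1: add NA@78 -> ring=[78:NA]
Op 2: route key 63: smallest pos >= 63 is 78 -> NA
Op 3: add NB@11 -> ring=[11:NB,78:NA]
Op 4: route key 72: smallest pos >= 72 is 78 -> NA
Op 5: add NC@3 -> ring=[3:NC,11:NB,78:NA]
Op 6: route key 49: smallest pos >= 49 is 78 -> NA
Op 7: add ND@12 -> ring=[3:NC,11:NB,12:ND,78:NA]
Op 8: route key 54: smallest pos >= 54 is 78 -> NA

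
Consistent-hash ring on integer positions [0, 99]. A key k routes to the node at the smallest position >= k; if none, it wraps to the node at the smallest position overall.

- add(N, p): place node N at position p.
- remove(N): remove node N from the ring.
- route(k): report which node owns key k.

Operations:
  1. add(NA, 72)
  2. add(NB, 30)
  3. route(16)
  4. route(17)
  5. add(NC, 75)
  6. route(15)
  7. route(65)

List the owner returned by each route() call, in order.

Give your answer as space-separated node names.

Answer: NB NB NB NA

Derivation:
Op 1: add NA@72 -> ring=[72:NA]
Op 2: add NB@30 -> ring=[30:NB,72:NA]
Op 3: route key 16: smallest pos >= 16 is 30 -> NB
Op 4: route key 17: smallest pos >= 17 is 30 -> NB
Op 5: add NC@75 -> ring=[30:NB,72:NA,75:NC]
Op 6: route key 15: smallest pos >= 15 is 30 -> NB
Op 7: route key 65: smallest pos >= 65 is 72 -> NA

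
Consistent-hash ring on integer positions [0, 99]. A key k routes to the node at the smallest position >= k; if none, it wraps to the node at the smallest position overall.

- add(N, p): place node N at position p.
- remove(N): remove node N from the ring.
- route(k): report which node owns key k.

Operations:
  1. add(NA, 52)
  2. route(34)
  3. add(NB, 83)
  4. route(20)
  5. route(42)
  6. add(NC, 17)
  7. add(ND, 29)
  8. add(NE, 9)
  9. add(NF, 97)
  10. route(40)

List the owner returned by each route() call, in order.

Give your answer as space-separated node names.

Op 1: add NA@52 -> ring=[52:NA]
Op 2: route key 34: smallest pos >= 34 is 52 -> NA
Op 3: add NB@83 -> ring=[52:NA,83:NB]
Op 4: route key 20: smallest pos >= 20 is 52 -> NA
Op 5: route key 42: smallest pos >= 42 is 52 -> NA
Op 6: add NC@17 -> ring=[17:NC,52:NA,83:NB]
Op 7: add ND@29 -> ring=[17:NC,29:ND,52:NA,83:NB]
Op 8: add NE@9 -> ring=[9:NE,17:NC,29:ND,52:NA,83:NB]
Op 9: add NF@97 -> ring=[9:NE,17:NC,29:ND,52:NA,83:NB,97:NF]
Op 10: route key 40: smallest pos >= 40 is 52 -> NA

Answer: NA NA NA NA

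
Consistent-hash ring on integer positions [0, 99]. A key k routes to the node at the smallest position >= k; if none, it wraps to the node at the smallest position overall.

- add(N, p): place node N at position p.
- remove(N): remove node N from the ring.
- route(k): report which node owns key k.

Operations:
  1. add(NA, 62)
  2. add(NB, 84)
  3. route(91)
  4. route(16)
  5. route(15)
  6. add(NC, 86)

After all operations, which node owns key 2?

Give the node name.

Answer: NA

Derivation:
Op 1: add NA@62 -> ring=[62:NA]
Op 2: add NB@84 -> ring=[62:NA,84:NB]
Op 3: route key 91: none >= 91, wrap to smallest pos 62 -> NA
Op 4: route key 16: smallest pos >= 16 is 62 -> NA
Op 5: route key 15: smallest pos >= 15 is 62 -> NA
Op 6: add NC@86 -> ring=[62:NA,84:NB,86:NC]
Final route key 2: smallest pos >= 2 is 62 -> NA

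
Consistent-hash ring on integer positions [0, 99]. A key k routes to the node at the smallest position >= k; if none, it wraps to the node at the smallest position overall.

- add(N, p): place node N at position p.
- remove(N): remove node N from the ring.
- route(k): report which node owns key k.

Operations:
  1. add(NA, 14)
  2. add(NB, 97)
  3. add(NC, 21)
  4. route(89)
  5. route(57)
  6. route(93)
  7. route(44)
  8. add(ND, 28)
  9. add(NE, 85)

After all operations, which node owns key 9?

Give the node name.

Op 1: add NA@14 -> ring=[14:NA]
Op 2: add NB@97 -> ring=[14:NA,97:NB]
Op 3: add NC@21 -> ring=[14:NA,21:NC,97:NB]
Op 4: route key 89: smallest pos >= 89 is 97 -> NB
Op 5: route key 57: smallest pos >= 57 is 97 -> NB
Op 6: route key 93: smallest pos >= 93 is 97 -> NB
Op 7: route key 44: smallest pos >= 44 is 97 -> NB
Op 8: add ND@28 -> ring=[14:NA,21:NC,28:ND,97:NB]
Op 9: add NE@85 -> ring=[14:NA,21:NC,28:ND,85:NE,97:NB]
Final route key 9: smallest pos >= 9 is 14 -> NA

Answer: NA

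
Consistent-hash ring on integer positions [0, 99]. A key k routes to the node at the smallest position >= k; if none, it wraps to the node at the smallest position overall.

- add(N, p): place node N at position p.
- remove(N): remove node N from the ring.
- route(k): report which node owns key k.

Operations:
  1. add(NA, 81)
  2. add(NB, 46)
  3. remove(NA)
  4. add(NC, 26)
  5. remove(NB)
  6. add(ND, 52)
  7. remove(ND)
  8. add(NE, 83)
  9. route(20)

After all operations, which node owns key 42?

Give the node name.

Answer: NE

Derivation:
Op 1: add NA@81 -> ring=[81:NA]
Op 2: add NB@46 -> ring=[46:NB,81:NA]
Op 3: remove NA -> ring=[46:NB]
Op 4: add NC@26 -> ring=[26:NC,46:NB]
Op 5: remove NB -> ring=[26:NC]
Op 6: add ND@52 -> ring=[26:NC,52:ND]
Op 7: remove ND -> ring=[26:NC]
Op 8: add NE@83 -> ring=[26:NC,83:NE]
Op 9: route key 20: smallest pos >= 20 is 26 -> NC
Final route key 42: smallest pos >= 42 is 83 -> NE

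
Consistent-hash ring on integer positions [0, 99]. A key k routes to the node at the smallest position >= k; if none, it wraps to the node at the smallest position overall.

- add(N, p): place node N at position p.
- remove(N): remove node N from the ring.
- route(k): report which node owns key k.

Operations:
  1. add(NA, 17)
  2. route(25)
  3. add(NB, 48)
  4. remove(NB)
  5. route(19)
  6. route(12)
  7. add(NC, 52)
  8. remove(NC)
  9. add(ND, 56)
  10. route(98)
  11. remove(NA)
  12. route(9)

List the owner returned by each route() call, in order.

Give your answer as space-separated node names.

Answer: NA NA NA NA ND

Derivation:
Op 1: add NA@17 -> ring=[17:NA]
Op 2: route key 25: none >= 25, wrap to smallest pos 17 -> NA
Op 3: add NB@48 -> ring=[17:NA,48:NB]
Op 4: remove NB -> ring=[17:NA]
Op 5: route key 19: none >= 19, wrap to smallest pos 17 -> NA
Op 6: route key 12: smallest pos >= 12 is 17 -> NA
Op 7: add NC@52 -> ring=[17:NA,52:NC]
Op 8: remove NC -> ring=[17:NA]
Op 9: add ND@56 -> ring=[17:NA,56:ND]
Op 10: route key 98: none >= 98, wrap to smallest pos 17 -> NA
Op 11: remove NA -> ring=[56:ND]
Op 12: route key 9: smallest pos >= 9 is 56 -> ND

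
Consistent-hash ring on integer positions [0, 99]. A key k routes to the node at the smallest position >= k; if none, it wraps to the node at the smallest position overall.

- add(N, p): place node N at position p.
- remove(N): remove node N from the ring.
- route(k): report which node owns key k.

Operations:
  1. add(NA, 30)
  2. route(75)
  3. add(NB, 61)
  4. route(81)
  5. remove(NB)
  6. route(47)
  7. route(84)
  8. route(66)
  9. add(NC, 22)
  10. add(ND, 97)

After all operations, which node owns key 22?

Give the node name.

Op 1: add NA@30 -> ring=[30:NA]
Op 2: route key 75: none >= 75, wrap to smallest pos 30 -> NA
Op 3: add NB@61 -> ring=[30:NA,61:NB]
Op 4: route key 81: none >= 81, wrap to smallest pos 30 -> NA
Op 5: remove NB -> ring=[30:NA]
Op 6: route key 47: none >= 47, wrap to smallest pos 30 -> NA
Op 7: route key 84: none >= 84, wrap to smallest pos 30 -> NA
Op 8: route key 66: none >= 66, wrap to smallest pos 30 -> NA
Op 9: add NC@22 -> ring=[22:NC,30:NA]
Op 10: add ND@97 -> ring=[22:NC,30:NA,97:ND]
Final route key 22: smallest pos >= 22 is 22 -> NC

Answer: NC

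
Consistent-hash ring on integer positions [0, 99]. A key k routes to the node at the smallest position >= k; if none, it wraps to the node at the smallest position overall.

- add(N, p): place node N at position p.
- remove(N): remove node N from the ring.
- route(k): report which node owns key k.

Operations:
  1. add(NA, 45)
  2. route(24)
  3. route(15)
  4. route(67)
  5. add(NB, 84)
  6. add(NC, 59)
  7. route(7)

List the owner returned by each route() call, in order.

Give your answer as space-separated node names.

Op 1: add NA@45 -> ring=[45:NA]
Op 2: route key 24: smallest pos >= 24 is 45 -> NA
Op 3: route key 15: smallest pos >= 15 is 45 -> NA
Op 4: route key 67: none >= 67, wrap to smallest pos 45 -> NA
Op 5: add NB@84 -> ring=[45:NA,84:NB]
Op 6: add NC@59 -> ring=[45:NA,59:NC,84:NB]
Op 7: route key 7: smallest pos >= 7 is 45 -> NA

Answer: NA NA NA NA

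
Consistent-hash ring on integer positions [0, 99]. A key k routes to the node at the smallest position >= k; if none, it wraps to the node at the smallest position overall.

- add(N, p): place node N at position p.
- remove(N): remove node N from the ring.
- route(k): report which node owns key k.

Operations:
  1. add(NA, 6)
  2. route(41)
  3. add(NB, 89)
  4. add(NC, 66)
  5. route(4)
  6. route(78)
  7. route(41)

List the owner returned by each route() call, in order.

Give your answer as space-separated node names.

Answer: NA NA NB NC

Derivation:
Op 1: add NA@6 -> ring=[6:NA]
Op 2: route key 41: none >= 41, wrap to smallest pos 6 -> NA
Op 3: add NB@89 -> ring=[6:NA,89:NB]
Op 4: add NC@66 -> ring=[6:NA,66:NC,89:NB]
Op 5: route key 4: smallest pos >= 4 is 6 -> NA
Op 6: route key 78: smallest pos >= 78 is 89 -> NB
Op 7: route key 41: smallest pos >= 41 is 66 -> NC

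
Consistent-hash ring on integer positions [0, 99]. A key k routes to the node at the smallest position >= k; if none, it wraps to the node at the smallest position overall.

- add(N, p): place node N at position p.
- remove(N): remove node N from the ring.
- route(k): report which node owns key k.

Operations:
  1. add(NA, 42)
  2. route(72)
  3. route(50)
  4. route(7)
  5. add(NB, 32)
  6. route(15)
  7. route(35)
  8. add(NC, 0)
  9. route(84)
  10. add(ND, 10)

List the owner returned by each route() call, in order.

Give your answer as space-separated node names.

Op 1: add NA@42 -> ring=[42:NA]
Op 2: route key 72: none >= 72, wrap to smallest pos 42 -> NA
Op 3: route key 50: none >= 50, wrap to smallest pos 42 -> NA
Op 4: route key 7: smallest pos >= 7 is 42 -> NA
Op 5: add NB@32 -> ring=[32:NB,42:NA]
Op 6: route key 15: smallest pos >= 15 is 32 -> NB
Op 7: route key 35: smallest pos >= 35 is 42 -> NA
Op 8: add NC@0 -> ring=[0:NC,32:NB,42:NA]
Op 9: route key 84: none >= 84, wrap to smallest pos 0 -> NC
Op 10: add ND@10 -> ring=[0:NC,10:ND,32:NB,42:NA]

Answer: NA NA NA NB NA NC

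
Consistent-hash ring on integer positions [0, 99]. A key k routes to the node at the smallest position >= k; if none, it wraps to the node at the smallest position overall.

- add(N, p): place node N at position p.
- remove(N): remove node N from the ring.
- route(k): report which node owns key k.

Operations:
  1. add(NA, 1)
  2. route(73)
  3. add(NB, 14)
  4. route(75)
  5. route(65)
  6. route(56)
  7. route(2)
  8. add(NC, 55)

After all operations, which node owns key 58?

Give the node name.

Op 1: add NA@1 -> ring=[1:NA]
Op 2: route key 73: none >= 73, wrap to smallest pos 1 -> NA
Op 3: add NB@14 -> ring=[1:NA,14:NB]
Op 4: route key 75: none >= 75, wrap to smallest pos 1 -> NA
Op 5: route key 65: none >= 65, wrap to smallest pos 1 -> NA
Op 6: route key 56: none >= 56, wrap to smallest pos 1 -> NA
Op 7: route key 2: smallest pos >= 2 is 14 -> NB
Op 8: add NC@55 -> ring=[1:NA,14:NB,55:NC]
Final route key 58: none >= 58, wrap to smallest pos 1 -> NA

Answer: NA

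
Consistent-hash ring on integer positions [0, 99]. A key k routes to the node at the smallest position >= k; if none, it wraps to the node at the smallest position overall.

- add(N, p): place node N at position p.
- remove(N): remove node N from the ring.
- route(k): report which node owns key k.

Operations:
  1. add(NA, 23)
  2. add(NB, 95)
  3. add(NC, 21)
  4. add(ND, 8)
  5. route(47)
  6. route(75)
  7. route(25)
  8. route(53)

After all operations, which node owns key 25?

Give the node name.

Op 1: add NA@23 -> ring=[23:NA]
Op 2: add NB@95 -> ring=[23:NA,95:NB]
Op 3: add NC@21 -> ring=[21:NC,23:NA,95:NB]
Op 4: add ND@8 -> ring=[8:ND,21:NC,23:NA,95:NB]
Op 5: route key 47: smallest pos >= 47 is 95 -> NB
Op 6: route key 75: smallest pos >= 75 is 95 -> NB
Op 7: route key 25: smallest pos >= 25 is 95 -> NB
Op 8: route key 53: smallest pos >= 53 is 95 -> NB
Final route key 25: smallest pos >= 25 is 95 -> NB

Answer: NB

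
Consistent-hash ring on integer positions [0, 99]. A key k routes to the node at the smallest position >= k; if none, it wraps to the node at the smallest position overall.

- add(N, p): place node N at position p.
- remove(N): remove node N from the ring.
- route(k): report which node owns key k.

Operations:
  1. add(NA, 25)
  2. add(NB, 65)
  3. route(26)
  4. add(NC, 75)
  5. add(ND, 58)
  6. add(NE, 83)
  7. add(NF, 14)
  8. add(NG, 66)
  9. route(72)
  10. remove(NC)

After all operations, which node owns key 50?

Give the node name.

Op 1: add NA@25 -> ring=[25:NA]
Op 2: add NB@65 -> ring=[25:NA,65:NB]
Op 3: route key 26: smallest pos >= 26 is 65 -> NB
Op 4: add NC@75 -> ring=[25:NA,65:NB,75:NC]
Op 5: add ND@58 -> ring=[25:NA,58:ND,65:NB,75:NC]
Op 6: add NE@83 -> ring=[25:NA,58:ND,65:NB,75:NC,83:NE]
Op 7: add NF@14 -> ring=[14:NF,25:NA,58:ND,65:NB,75:NC,83:NE]
Op 8: add NG@66 -> ring=[14:NF,25:NA,58:ND,65:NB,66:NG,75:NC,83:NE]
Op 9: route key 72: smallest pos >= 72 is 75 -> NC
Op 10: remove NC -> ring=[14:NF,25:NA,58:ND,65:NB,66:NG,83:NE]
Final route key 50: smallest pos >= 50 is 58 -> ND

Answer: ND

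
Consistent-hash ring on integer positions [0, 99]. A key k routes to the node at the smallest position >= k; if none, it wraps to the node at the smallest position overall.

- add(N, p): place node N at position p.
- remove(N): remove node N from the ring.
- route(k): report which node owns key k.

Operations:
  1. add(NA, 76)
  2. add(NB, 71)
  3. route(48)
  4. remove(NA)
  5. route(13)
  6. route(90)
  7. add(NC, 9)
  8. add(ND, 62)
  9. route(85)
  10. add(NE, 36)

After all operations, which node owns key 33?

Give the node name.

Op 1: add NA@76 -> ring=[76:NA]
Op 2: add NB@71 -> ring=[71:NB,76:NA]
Op 3: route key 48: smallest pos >= 48 is 71 -> NB
Op 4: remove NA -> ring=[71:NB]
Op 5: route key 13: smallest pos >= 13 is 71 -> NB
Op 6: route key 90: none >= 90, wrap to smallest pos 71 -> NB
Op 7: add NC@9 -> ring=[9:NC,71:NB]
Op 8: add ND@62 -> ring=[9:NC,62:ND,71:NB]
Op 9: route key 85: none >= 85, wrap to smallest pos 9 -> NC
Op 10: add NE@36 -> ring=[9:NC,36:NE,62:ND,71:NB]
Final route key 33: smallest pos >= 33 is 36 -> NE

Answer: NE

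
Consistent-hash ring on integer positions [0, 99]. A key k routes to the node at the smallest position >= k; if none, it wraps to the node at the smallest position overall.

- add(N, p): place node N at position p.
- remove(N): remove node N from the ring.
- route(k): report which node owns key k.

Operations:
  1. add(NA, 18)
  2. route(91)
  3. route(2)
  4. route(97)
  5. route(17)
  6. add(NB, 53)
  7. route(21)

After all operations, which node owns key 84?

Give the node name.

Answer: NA

Derivation:
Op 1: add NA@18 -> ring=[18:NA]
Op 2: route key 91: none >= 91, wrap to smallest pos 18 -> NA
Op 3: route key 2: smallest pos >= 2 is 18 -> NA
Op 4: route key 97: none >= 97, wrap to smallest pos 18 -> NA
Op 5: route key 17: smallest pos >= 17 is 18 -> NA
Op 6: add NB@53 -> ring=[18:NA,53:NB]
Op 7: route key 21: smallest pos >= 21 is 53 -> NB
Final route key 84: none >= 84, wrap to smallest pos 18 -> NA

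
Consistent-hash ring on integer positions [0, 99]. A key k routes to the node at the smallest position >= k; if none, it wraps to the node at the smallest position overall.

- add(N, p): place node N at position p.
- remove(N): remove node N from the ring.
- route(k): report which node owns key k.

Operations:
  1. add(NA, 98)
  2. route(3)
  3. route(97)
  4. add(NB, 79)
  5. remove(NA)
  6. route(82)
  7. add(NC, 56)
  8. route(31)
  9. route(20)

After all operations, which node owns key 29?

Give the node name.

Op 1: add NA@98 -> ring=[98:NA]
Op 2: route key 3: smallest pos >= 3 is 98 -> NA
Op 3: route key 97: smallest pos >= 97 is 98 -> NA
Op 4: add NB@79 -> ring=[79:NB,98:NA]
Op 5: remove NA -> ring=[79:NB]
Op 6: route key 82: none >= 82, wrap to smallest pos 79 -> NB
Op 7: add NC@56 -> ring=[56:NC,79:NB]
Op 8: route key 31: smallest pos >= 31 is 56 -> NC
Op 9: route key 20: smallest pos >= 20 is 56 -> NC
Final route key 29: smallest pos >= 29 is 56 -> NC

Answer: NC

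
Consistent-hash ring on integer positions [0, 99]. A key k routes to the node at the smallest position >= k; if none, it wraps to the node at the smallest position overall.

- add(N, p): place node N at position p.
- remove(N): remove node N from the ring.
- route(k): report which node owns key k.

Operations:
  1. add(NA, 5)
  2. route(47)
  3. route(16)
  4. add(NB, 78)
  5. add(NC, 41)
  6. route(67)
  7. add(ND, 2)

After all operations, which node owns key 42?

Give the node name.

Op 1: add NA@5 -> ring=[5:NA]
Op 2: route key 47: none >= 47, wrap to smallest pos 5 -> NA
Op 3: route key 16: none >= 16, wrap to smallest pos 5 -> NA
Op 4: add NB@78 -> ring=[5:NA,78:NB]
Op 5: add NC@41 -> ring=[5:NA,41:NC,78:NB]
Op 6: route key 67: smallest pos >= 67 is 78 -> NB
Op 7: add ND@2 -> ring=[2:ND,5:NA,41:NC,78:NB]
Final route key 42: smallest pos >= 42 is 78 -> NB

Answer: NB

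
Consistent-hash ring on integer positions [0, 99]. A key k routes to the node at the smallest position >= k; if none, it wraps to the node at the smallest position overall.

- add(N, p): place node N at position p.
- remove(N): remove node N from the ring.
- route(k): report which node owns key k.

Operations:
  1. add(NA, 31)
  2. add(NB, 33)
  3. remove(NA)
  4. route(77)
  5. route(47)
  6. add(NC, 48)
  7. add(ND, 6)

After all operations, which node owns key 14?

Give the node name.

Op 1: add NA@31 -> ring=[31:NA]
Op 2: add NB@33 -> ring=[31:NA,33:NB]
Op 3: remove NA -> ring=[33:NB]
Op 4: route key 77: none >= 77, wrap to smallest pos 33 -> NB
Op 5: route key 47: none >= 47, wrap to smallest pos 33 -> NB
Op 6: add NC@48 -> ring=[33:NB,48:NC]
Op 7: add ND@6 -> ring=[6:ND,33:NB,48:NC]
Final route key 14: smallest pos >= 14 is 33 -> NB

Answer: NB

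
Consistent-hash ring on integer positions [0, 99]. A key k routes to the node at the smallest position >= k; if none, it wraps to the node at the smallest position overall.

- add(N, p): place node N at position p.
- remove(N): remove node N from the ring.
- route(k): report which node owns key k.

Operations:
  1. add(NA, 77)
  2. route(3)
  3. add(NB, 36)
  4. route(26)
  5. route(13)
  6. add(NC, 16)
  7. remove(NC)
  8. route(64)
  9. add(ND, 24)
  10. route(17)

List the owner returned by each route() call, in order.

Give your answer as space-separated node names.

Answer: NA NB NB NA ND

Derivation:
Op 1: add NA@77 -> ring=[77:NA]
Op 2: route key 3: smallest pos >= 3 is 77 -> NA
Op 3: add NB@36 -> ring=[36:NB,77:NA]
Op 4: route key 26: smallest pos >= 26 is 36 -> NB
Op 5: route key 13: smallest pos >= 13 is 36 -> NB
Op 6: add NC@16 -> ring=[16:NC,36:NB,77:NA]
Op 7: remove NC -> ring=[36:NB,77:NA]
Op 8: route key 64: smallest pos >= 64 is 77 -> NA
Op 9: add ND@24 -> ring=[24:ND,36:NB,77:NA]
Op 10: route key 17: smallest pos >= 17 is 24 -> ND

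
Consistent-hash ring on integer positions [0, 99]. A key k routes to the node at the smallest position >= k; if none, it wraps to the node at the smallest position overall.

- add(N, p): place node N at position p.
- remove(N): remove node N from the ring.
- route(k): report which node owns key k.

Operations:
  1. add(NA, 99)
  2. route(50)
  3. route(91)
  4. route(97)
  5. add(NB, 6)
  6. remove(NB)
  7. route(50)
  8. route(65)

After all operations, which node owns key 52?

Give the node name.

Answer: NA

Derivation:
Op 1: add NA@99 -> ring=[99:NA]
Op 2: route key 50: smallest pos >= 50 is 99 -> NA
Op 3: route key 91: smallest pos >= 91 is 99 -> NA
Op 4: route key 97: smallest pos >= 97 is 99 -> NA
Op 5: add NB@6 -> ring=[6:NB,99:NA]
Op 6: remove NB -> ring=[99:NA]
Op 7: route key 50: smallest pos >= 50 is 99 -> NA
Op 8: route key 65: smallest pos >= 65 is 99 -> NA
Final route key 52: smallest pos >= 52 is 99 -> NA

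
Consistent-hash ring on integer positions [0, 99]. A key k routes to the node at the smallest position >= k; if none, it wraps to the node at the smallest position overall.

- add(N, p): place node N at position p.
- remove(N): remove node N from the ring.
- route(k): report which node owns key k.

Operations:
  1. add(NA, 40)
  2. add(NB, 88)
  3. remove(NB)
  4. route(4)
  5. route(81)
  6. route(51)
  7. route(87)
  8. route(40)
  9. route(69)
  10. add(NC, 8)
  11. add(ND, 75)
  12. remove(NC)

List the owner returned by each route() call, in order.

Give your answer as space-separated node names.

Answer: NA NA NA NA NA NA

Derivation:
Op 1: add NA@40 -> ring=[40:NA]
Op 2: add NB@88 -> ring=[40:NA,88:NB]
Op 3: remove NB -> ring=[40:NA]
Op 4: route key 4: smallest pos >= 4 is 40 -> NA
Op 5: route key 81: none >= 81, wrap to smallest pos 40 -> NA
Op 6: route key 51: none >= 51, wrap to smallest pos 40 -> NA
Op 7: route key 87: none >= 87, wrap to smallest pos 40 -> NA
Op 8: route key 40: smallest pos >= 40 is 40 -> NA
Op 9: route key 69: none >= 69, wrap to smallest pos 40 -> NA
Op 10: add NC@8 -> ring=[8:NC,40:NA]
Op 11: add ND@75 -> ring=[8:NC,40:NA,75:ND]
Op 12: remove NC -> ring=[40:NA,75:ND]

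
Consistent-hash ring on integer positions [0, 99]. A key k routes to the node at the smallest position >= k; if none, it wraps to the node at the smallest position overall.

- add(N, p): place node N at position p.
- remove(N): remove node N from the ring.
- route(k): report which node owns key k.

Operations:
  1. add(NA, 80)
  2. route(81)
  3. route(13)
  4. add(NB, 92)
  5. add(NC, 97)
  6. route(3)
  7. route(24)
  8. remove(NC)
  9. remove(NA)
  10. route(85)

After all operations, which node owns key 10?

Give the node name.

Op 1: add NA@80 -> ring=[80:NA]
Op 2: route key 81: none >= 81, wrap to smallest pos 80 -> NA
Op 3: route key 13: smallest pos >= 13 is 80 -> NA
Op 4: add NB@92 -> ring=[80:NA,92:NB]
Op 5: add NC@97 -> ring=[80:NA,92:NB,97:NC]
Op 6: route key 3: smallest pos >= 3 is 80 -> NA
Op 7: route key 24: smallest pos >= 24 is 80 -> NA
Op 8: remove NC -> ring=[80:NA,92:NB]
Op 9: remove NA -> ring=[92:NB]
Op 10: route key 85: smallest pos >= 85 is 92 -> NB
Final route key 10: smallest pos >= 10 is 92 -> NB

Answer: NB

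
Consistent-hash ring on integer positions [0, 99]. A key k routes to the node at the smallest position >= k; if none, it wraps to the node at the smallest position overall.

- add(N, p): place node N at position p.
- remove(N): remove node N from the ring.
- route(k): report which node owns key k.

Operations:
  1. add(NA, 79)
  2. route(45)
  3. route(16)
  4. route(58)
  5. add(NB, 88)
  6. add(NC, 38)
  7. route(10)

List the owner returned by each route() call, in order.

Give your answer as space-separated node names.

Op 1: add NA@79 -> ring=[79:NA]
Op 2: route key 45: smallest pos >= 45 is 79 -> NA
Op 3: route key 16: smallest pos >= 16 is 79 -> NA
Op 4: route key 58: smallest pos >= 58 is 79 -> NA
Op 5: add NB@88 -> ring=[79:NA,88:NB]
Op 6: add NC@38 -> ring=[38:NC,79:NA,88:NB]
Op 7: route key 10: smallest pos >= 10 is 38 -> NC

Answer: NA NA NA NC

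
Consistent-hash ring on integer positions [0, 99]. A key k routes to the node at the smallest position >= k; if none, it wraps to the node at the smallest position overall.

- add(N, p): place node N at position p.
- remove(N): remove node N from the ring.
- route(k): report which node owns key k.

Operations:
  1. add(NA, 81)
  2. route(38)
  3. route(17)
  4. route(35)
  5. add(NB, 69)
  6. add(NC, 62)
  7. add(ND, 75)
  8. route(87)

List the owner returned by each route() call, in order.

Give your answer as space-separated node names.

Answer: NA NA NA NC

Derivation:
Op 1: add NA@81 -> ring=[81:NA]
Op 2: route key 38: smallest pos >= 38 is 81 -> NA
Op 3: route key 17: smallest pos >= 17 is 81 -> NA
Op 4: route key 35: smallest pos >= 35 is 81 -> NA
Op 5: add NB@69 -> ring=[69:NB,81:NA]
Op 6: add NC@62 -> ring=[62:NC,69:NB,81:NA]
Op 7: add ND@75 -> ring=[62:NC,69:NB,75:ND,81:NA]
Op 8: route key 87: none >= 87, wrap to smallest pos 62 -> NC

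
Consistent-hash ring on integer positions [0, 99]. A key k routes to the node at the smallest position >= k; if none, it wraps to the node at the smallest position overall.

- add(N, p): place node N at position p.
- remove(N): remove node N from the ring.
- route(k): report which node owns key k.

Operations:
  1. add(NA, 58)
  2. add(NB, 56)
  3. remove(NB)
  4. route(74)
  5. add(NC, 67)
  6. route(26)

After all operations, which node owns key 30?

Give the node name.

Op 1: add NA@58 -> ring=[58:NA]
Op 2: add NB@56 -> ring=[56:NB,58:NA]
Op 3: remove NB -> ring=[58:NA]
Op 4: route key 74: none >= 74, wrap to smallest pos 58 -> NA
Op 5: add NC@67 -> ring=[58:NA,67:NC]
Op 6: route key 26: smallest pos >= 26 is 58 -> NA
Final route key 30: smallest pos >= 30 is 58 -> NA

Answer: NA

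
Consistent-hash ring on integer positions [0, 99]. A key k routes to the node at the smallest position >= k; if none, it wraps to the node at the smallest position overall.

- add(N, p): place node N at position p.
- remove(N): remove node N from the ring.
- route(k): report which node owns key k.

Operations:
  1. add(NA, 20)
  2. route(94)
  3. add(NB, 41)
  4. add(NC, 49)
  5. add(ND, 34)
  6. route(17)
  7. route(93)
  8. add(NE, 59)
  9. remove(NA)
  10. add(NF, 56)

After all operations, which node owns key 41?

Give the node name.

Op 1: add NA@20 -> ring=[20:NA]
Op 2: route key 94: none >= 94, wrap to smallest pos 20 -> NA
Op 3: add NB@41 -> ring=[20:NA,41:NB]
Op 4: add NC@49 -> ring=[20:NA,41:NB,49:NC]
Op 5: add ND@34 -> ring=[20:NA,34:ND,41:NB,49:NC]
Op 6: route key 17: smallest pos >= 17 is 20 -> NA
Op 7: route key 93: none >= 93, wrap to smallest pos 20 -> NA
Op 8: add NE@59 -> ring=[20:NA,34:ND,41:NB,49:NC,59:NE]
Op 9: remove NA -> ring=[34:ND,41:NB,49:NC,59:NE]
Op 10: add NF@56 -> ring=[34:ND,41:NB,49:NC,56:NF,59:NE]
Final route key 41: smallest pos >= 41 is 41 -> NB

Answer: NB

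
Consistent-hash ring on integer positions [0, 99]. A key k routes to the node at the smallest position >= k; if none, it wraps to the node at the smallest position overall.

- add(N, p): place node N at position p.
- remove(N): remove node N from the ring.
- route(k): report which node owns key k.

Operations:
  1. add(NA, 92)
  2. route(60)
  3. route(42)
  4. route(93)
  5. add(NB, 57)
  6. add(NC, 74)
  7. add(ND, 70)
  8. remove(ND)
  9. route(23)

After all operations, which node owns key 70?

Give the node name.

Answer: NC

Derivation:
Op 1: add NA@92 -> ring=[92:NA]
Op 2: route key 60: smallest pos >= 60 is 92 -> NA
Op 3: route key 42: smallest pos >= 42 is 92 -> NA
Op 4: route key 93: none >= 93, wrap to smallest pos 92 -> NA
Op 5: add NB@57 -> ring=[57:NB,92:NA]
Op 6: add NC@74 -> ring=[57:NB,74:NC,92:NA]
Op 7: add ND@70 -> ring=[57:NB,70:ND,74:NC,92:NA]
Op 8: remove ND -> ring=[57:NB,74:NC,92:NA]
Op 9: route key 23: smallest pos >= 23 is 57 -> NB
Final route key 70: smallest pos >= 70 is 74 -> NC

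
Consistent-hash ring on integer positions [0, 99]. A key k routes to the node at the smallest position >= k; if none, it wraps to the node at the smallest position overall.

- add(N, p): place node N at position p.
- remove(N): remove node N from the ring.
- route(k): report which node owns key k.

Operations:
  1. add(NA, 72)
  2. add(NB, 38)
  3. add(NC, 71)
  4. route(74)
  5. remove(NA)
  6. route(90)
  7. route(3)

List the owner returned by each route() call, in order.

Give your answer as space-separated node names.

Answer: NB NB NB

Derivation:
Op 1: add NA@72 -> ring=[72:NA]
Op 2: add NB@38 -> ring=[38:NB,72:NA]
Op 3: add NC@71 -> ring=[38:NB,71:NC,72:NA]
Op 4: route key 74: none >= 74, wrap to smallest pos 38 -> NB
Op 5: remove NA -> ring=[38:NB,71:NC]
Op 6: route key 90: none >= 90, wrap to smallest pos 38 -> NB
Op 7: route key 3: smallest pos >= 3 is 38 -> NB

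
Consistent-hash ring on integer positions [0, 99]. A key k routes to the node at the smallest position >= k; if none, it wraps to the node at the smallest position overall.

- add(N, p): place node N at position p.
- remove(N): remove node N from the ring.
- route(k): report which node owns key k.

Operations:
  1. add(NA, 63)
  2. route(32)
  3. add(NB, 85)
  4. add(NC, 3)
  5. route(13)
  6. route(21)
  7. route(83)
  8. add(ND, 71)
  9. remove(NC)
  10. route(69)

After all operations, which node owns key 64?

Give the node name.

Op 1: add NA@63 -> ring=[63:NA]
Op 2: route key 32: smallest pos >= 32 is 63 -> NA
Op 3: add NB@85 -> ring=[63:NA,85:NB]
Op 4: add NC@3 -> ring=[3:NC,63:NA,85:NB]
Op 5: route key 13: smallest pos >= 13 is 63 -> NA
Op 6: route key 21: smallest pos >= 21 is 63 -> NA
Op 7: route key 83: smallest pos >= 83 is 85 -> NB
Op 8: add ND@71 -> ring=[3:NC,63:NA,71:ND,85:NB]
Op 9: remove NC -> ring=[63:NA,71:ND,85:NB]
Op 10: route key 69: smallest pos >= 69 is 71 -> ND
Final route key 64: smallest pos >= 64 is 71 -> ND

Answer: ND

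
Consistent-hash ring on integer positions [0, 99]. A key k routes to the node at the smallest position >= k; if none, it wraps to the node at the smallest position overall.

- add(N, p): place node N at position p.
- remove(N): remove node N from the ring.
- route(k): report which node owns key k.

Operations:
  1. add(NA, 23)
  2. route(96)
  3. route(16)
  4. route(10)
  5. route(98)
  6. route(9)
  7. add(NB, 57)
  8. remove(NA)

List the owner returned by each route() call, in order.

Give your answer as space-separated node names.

Answer: NA NA NA NA NA

Derivation:
Op 1: add NA@23 -> ring=[23:NA]
Op 2: route key 96: none >= 96, wrap to smallest pos 23 -> NA
Op 3: route key 16: smallest pos >= 16 is 23 -> NA
Op 4: route key 10: smallest pos >= 10 is 23 -> NA
Op 5: route key 98: none >= 98, wrap to smallest pos 23 -> NA
Op 6: route key 9: smallest pos >= 9 is 23 -> NA
Op 7: add NB@57 -> ring=[23:NA,57:NB]
Op 8: remove NA -> ring=[57:NB]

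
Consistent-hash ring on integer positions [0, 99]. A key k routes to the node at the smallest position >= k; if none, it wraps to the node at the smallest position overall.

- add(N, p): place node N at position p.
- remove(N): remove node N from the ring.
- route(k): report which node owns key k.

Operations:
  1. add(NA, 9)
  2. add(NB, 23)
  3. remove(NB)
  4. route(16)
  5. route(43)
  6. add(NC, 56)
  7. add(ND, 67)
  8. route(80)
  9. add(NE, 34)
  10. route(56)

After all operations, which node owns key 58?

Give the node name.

Answer: ND

Derivation:
Op 1: add NA@9 -> ring=[9:NA]
Op 2: add NB@23 -> ring=[9:NA,23:NB]
Op 3: remove NB -> ring=[9:NA]
Op 4: route key 16: none >= 16, wrap to smallest pos 9 -> NA
Op 5: route key 43: none >= 43, wrap to smallest pos 9 -> NA
Op 6: add NC@56 -> ring=[9:NA,56:NC]
Op 7: add ND@67 -> ring=[9:NA,56:NC,67:ND]
Op 8: route key 80: none >= 80, wrap to smallest pos 9 -> NA
Op 9: add NE@34 -> ring=[9:NA,34:NE,56:NC,67:ND]
Op 10: route key 56: smallest pos >= 56 is 56 -> NC
Final route key 58: smallest pos >= 58 is 67 -> ND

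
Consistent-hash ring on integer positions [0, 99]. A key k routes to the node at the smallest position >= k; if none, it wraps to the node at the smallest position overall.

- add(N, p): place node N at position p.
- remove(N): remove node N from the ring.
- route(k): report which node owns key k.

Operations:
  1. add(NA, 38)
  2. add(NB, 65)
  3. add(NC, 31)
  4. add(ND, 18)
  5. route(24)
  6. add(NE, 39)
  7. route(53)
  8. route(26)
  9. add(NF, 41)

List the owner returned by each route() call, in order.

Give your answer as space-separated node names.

Answer: NC NB NC

Derivation:
Op 1: add NA@38 -> ring=[38:NA]
Op 2: add NB@65 -> ring=[38:NA,65:NB]
Op 3: add NC@31 -> ring=[31:NC,38:NA,65:NB]
Op 4: add ND@18 -> ring=[18:ND,31:NC,38:NA,65:NB]
Op 5: route key 24: smallest pos >= 24 is 31 -> NC
Op 6: add NE@39 -> ring=[18:ND,31:NC,38:NA,39:NE,65:NB]
Op 7: route key 53: smallest pos >= 53 is 65 -> NB
Op 8: route key 26: smallest pos >= 26 is 31 -> NC
Op 9: add NF@41 -> ring=[18:ND,31:NC,38:NA,39:NE,41:NF,65:NB]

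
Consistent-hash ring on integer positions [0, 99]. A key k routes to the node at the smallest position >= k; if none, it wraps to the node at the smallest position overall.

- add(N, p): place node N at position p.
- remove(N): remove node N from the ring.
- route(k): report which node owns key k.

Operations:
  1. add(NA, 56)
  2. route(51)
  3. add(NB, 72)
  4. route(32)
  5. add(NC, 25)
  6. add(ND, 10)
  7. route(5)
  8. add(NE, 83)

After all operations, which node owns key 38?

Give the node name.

Op 1: add NA@56 -> ring=[56:NA]
Op 2: route key 51: smallest pos >= 51 is 56 -> NA
Op 3: add NB@72 -> ring=[56:NA,72:NB]
Op 4: route key 32: smallest pos >= 32 is 56 -> NA
Op 5: add NC@25 -> ring=[25:NC,56:NA,72:NB]
Op 6: add ND@10 -> ring=[10:ND,25:NC,56:NA,72:NB]
Op 7: route key 5: smallest pos >= 5 is 10 -> ND
Op 8: add NE@83 -> ring=[10:ND,25:NC,56:NA,72:NB,83:NE]
Final route key 38: smallest pos >= 38 is 56 -> NA

Answer: NA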